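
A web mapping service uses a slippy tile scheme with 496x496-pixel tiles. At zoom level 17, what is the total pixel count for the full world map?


tiles per axis = 2^17 = 131072
total tiles = 131072^2 = 17179869184
pixels per axis = 131072 * 496 = 65011712
total pixels = 65011712^2 = 4226522697170944

4226522697170944 pixels


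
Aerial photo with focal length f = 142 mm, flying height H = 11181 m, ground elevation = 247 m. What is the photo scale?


scale = f / (H - h) = 142 mm / 10934 m = 142 / 10934000 = 1:77000

1:77000


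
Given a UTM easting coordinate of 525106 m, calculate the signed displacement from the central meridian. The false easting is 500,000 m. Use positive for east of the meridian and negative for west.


displacement = 525106 - 500000 = 25106 m

25106 m


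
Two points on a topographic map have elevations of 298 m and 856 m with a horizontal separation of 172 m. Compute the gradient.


gradient = (856 - 298) / 172 = 558 / 172 = 3.2442

3.2442


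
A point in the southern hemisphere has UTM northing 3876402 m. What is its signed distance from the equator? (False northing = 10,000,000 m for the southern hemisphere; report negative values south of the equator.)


For southern: actual = 3876402 - 10000000 = -6123598 m

-6123598 m


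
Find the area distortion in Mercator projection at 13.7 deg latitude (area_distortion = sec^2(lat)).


area_distortion = 1/cos^2(13.7) = 1.059

1.059


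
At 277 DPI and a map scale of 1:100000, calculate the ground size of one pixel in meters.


pixel_cm = 2.54 / 277 ≈ 0.00917 cm
ground = pixel_cm * 100000 / 100 = 2.54 * 100000 / (277 * 100) = 254000 / 27700 ≈ 9.17 m

9.17 m


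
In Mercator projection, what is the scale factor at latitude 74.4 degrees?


SF = 1 / cos(74.4) = 1 / 0.26892 = 3.719

3.719


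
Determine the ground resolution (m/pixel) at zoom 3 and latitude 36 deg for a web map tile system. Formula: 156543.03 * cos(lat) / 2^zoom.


res = 156543.03 * cos(36) / 2^3 = 156543.03 * 0.80901699 / 8 = 15830.75 m/pixel

15830.75 m/pixel


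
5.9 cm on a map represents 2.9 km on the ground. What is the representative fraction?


ground = 2.9 km = 290000 cm; RF denominator = ground / map = 290000 / 5.9 ≈ 49153; RF = 1:49153

1:49153


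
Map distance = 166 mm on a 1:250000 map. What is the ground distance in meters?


ground = 166 mm * 250000 / 1000 = 41500.0 m

41500.0 m


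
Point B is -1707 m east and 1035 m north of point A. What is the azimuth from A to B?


az = atan2(-1707, 1035) = -58.8 deg
adjusted to 0-360: 301.2 degrees

301.2 degrees


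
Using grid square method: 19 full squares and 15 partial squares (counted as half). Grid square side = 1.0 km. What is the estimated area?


effective squares = 19 + 15 * 0.5 = 26.5
area = 26.5 * 1.0 = 26.5 km^2

26.5 km^2


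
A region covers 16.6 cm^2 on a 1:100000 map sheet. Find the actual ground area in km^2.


ground_area = 16.6 * (100000/100)^2 = 16600000.0 m^2 = 16.6 km^2

16.6 km^2


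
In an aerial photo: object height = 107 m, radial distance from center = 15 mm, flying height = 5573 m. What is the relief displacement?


d = h * r / H = 107 * 15 / 5573 = 0.29 mm

0.29 mm


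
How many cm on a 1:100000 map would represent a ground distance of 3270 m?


map_cm = 3270 * 100 / 100000 = 3.27 cm

3.27 cm


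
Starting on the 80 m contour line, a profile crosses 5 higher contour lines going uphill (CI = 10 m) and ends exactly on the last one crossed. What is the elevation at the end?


elevation = 80 + 5 * 10 = 130 m

130 m


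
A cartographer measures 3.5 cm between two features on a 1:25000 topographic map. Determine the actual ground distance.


ground = 3.5 cm * 25000 / 100 = 875.0 m

875.0 m


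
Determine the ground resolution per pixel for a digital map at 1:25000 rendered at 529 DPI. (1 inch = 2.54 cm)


pixel_cm = 2.54 / 529 ≈ 0.004802 cm
ground = pixel_cm * 25000 / 100 = 2.54 * 25000 / (529 * 100) = 63500 / 52900 ≈ 1.2 m

1.2 m


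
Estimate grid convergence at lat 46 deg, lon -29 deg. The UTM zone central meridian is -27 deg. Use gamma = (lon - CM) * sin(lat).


gamma = (-29 - -27) * sin(46) = -2 * 0.71934 = -1.439 degrees

-1.439 degrees


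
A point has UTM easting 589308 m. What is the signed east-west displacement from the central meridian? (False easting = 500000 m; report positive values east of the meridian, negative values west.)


displacement = 589308 - 500000 = 89308 m

89308 m


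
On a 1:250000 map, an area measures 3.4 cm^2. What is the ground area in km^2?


ground_area = 3.4 * (250000/100)^2 = 21250000.0 m^2 = 21.25 km^2

21.25 km^2


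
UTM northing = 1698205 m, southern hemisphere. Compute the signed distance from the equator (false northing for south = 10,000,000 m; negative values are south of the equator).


For southern: actual = 1698205 - 10000000 = -8301795 m

-8301795 m


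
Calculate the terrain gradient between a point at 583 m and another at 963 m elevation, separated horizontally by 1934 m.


gradient = (963 - 583) / 1934 = 380 / 1934 = 0.1965

0.1965


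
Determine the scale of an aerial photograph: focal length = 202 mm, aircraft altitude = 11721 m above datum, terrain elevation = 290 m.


scale = f / (H - h) = 202 mm / 11431 m = 202 / 11431000 = 1:56589

1:56589


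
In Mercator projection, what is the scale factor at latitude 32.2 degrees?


SF = 1 / cos(32.2) = 1 / 0.846193 = 1.182

1.182


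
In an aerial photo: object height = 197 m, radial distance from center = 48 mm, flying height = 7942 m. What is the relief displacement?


d = h * r / H = 197 * 48 / 7942 = 1.19 mm

1.19 mm


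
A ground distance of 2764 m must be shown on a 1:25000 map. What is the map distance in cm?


map_cm = 2764 * 100 / 25000 = 11.056 cm ≈ 11.06 cm

11.06 cm


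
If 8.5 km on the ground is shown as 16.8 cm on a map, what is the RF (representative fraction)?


ground = 8.5 km = 850000 cm; RF denominator = ground / map = 850000 / 16.8 ≈ 50595; RF = 1:50595

1:50595


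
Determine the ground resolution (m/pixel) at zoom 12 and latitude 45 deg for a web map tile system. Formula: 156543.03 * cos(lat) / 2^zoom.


res = 156543.03 * cos(45) / 2^12 = 156543.03 * 0.70710678 / 4096 = 27.02 m/pixel

27.02 m/pixel


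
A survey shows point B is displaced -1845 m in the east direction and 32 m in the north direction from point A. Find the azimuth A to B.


az = atan2(-1845, 32) = -89.0 deg
adjusted to 0-360: 271.0 degrees

271.0 degrees


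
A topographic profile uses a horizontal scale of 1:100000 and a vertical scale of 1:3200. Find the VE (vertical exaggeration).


VE = horizontal_scale / vertical_scale = 100000 / 3200 = 31.25

31.25x


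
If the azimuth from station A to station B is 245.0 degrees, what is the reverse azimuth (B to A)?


back azimuth = (245.0 + 180) mod 360 = 65.0 degrees

65.0 degrees


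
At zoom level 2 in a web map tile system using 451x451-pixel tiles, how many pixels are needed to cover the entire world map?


tiles per axis = 2^2 = 4
total tiles = 4^2 = 16
pixels per axis = 4 * 451 = 1804
total pixels = 1804^2 = 3254416

3254416 pixels


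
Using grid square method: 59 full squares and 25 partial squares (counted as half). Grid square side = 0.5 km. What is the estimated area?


effective squares = 59 + 25 * 0.5 = 71.5
area = 71.5 * 0.25 = 17.875 km^2

17.875 km^2


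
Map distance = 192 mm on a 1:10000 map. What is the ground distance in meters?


ground = 192 mm * 10000 / 1000 = 1920.0 m

1920.0 m


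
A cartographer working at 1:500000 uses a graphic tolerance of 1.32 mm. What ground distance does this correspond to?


ground = 1.32 mm * 500000 / 1000 = 660.0 m

660.0 m


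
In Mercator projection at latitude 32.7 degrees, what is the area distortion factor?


area_distortion = 1/cos^2(32.7) = 1.412

1.412


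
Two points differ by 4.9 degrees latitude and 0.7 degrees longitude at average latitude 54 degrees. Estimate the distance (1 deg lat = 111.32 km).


dlat_km = 4.9 * 111.32 = 545.468
dlon_km = 0.7 * 111.32 * cos(54) ≈ 45.803
dist = sqrt(545.468^2 + 45.803^2) ≈ 547.4 km

547.4 km


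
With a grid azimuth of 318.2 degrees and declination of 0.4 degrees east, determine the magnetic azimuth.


magnetic azimuth = grid azimuth - declination (east +ve)
mag_az = 318.2 - 0.4 = 317.8 degrees

317.8 degrees


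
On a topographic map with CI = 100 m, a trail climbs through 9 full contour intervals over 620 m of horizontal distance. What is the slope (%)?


elevation change = 9 * 100 = 900 m
slope = 900 / 620 * 100 = 145.2%

145.2%


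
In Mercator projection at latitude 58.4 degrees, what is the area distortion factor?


area_distortion = 1/cos^2(58.4) = 3.642

3.642


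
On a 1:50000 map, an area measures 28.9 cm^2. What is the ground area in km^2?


ground_area = 28.9 * (50000/100)^2 = 7225000.0 m^2 = 7.225 km^2

7.225 km^2


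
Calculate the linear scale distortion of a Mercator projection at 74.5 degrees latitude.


SF = 1 / cos(74.5) = 1 / 0.267238 = 3.742

3.742


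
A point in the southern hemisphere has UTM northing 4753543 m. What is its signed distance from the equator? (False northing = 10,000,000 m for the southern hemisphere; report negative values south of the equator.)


For southern: actual = 4753543 - 10000000 = -5246457 m

-5246457 m


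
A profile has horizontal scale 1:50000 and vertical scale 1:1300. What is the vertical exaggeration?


VE = horizontal_scale / vertical_scale = 50000 / 1300 ≈ 38.5

38.5x


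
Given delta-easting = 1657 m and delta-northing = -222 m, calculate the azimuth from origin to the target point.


az = atan2(1657, -222) = 97.6 deg
adjusted to 0-360: 97.6 degrees

97.6 degrees


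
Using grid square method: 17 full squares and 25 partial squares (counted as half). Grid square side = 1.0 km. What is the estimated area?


effective squares = 17 + 25 * 0.5 = 29.5
area = 29.5 * 1.0 = 29.5 km^2

29.5 km^2


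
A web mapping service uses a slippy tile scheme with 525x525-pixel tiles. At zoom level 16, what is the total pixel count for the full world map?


tiles per axis = 2^16 = 65536
total tiles = 65536^2 = 4294967296
pixels per axis = 65536 * 525 = 34406400
total pixels = 34406400^2 = 1183800360960000

1183800360960000 pixels


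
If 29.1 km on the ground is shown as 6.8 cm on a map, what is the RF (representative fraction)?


ground = 29.1 km = 2910000 cm; RF denominator = ground / map = 2910000 / 6.8 ≈ 427941; RF = 1:427941

1:427941


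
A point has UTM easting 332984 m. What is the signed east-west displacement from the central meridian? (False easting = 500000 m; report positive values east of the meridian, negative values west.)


displacement = 332984 - 500000 = -167016 m

-167016 m


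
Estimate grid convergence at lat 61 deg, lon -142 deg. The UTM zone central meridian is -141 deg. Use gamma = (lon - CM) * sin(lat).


gamma = (-142 - -141) * sin(61) = -1 * 0.87462 = -0.875 degrees

-0.875 degrees


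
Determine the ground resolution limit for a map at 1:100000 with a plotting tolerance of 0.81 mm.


ground = 0.81 mm * 100000 / 1000 = 81.0 m

81.0 m


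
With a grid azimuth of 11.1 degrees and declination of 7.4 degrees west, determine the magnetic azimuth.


magnetic azimuth = grid azimuth - declination (east +ve)
mag_az = 11.1 - -7.4 = 18.5 degrees

18.5 degrees


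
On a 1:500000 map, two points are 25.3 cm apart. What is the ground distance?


ground = 25.3 cm * 500000 / 100 = 126500.0 m = 126.5 km

126.5 km


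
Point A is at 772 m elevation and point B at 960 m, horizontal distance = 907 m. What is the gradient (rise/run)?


gradient = (960 - 772) / 907 = 188 / 907 = 0.2073

0.2073


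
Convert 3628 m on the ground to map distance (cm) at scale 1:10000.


map_cm = 3628 * 100 / 10000 = 36.28 cm

36.28 cm


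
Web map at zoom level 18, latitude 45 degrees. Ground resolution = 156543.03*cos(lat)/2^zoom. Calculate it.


res = 156543.03 * cos(45) / 2^18 = 156543.03 * 0.70710678 / 262144 = 0.42 m/pixel

0.42 m/pixel


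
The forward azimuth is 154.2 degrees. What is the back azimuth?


back azimuth = (154.2 + 180) mod 360 = 334.2 degrees

334.2 degrees


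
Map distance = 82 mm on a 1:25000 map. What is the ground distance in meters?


ground = 82 mm * 25000 / 1000 = 2050.0 m

2050.0 m


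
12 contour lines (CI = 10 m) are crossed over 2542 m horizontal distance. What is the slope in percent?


elevation change = 12 * 10 = 120 m
slope = 120 / 2542 * 100 = 4.7%

4.7%


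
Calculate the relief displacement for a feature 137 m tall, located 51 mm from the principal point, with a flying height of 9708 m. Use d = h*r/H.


d = h * r / H = 137 * 51 / 9708 = 0.72 mm

0.72 mm


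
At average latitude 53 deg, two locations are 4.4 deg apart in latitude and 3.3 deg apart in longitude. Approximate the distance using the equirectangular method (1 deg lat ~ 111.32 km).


dlat_km = 4.4 * 111.32 = 489.808
dlon_km = 3.3 * 111.32 * cos(53) ≈ 221.08
dist = sqrt(489.808^2 + 221.08^2) ≈ 537.4 km

537.4 km


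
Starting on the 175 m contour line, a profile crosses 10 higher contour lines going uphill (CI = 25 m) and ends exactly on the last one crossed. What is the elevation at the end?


elevation = 175 + 10 * 25 = 425 m

425 m


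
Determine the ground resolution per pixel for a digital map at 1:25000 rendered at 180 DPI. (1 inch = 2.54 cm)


pixel_cm = 2.54 / 180 ≈ 0.014111 cm
ground = pixel_cm * 25000 / 100 = 2.54 * 25000 / (180 * 100) = 63500 / 18000 ≈ 3.53 m

3.53 m


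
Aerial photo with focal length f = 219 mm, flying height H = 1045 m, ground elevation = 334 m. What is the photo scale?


scale = f / (H - h) = 219 mm / 711 m = 219 / 711000 = 1:3247

1:3247


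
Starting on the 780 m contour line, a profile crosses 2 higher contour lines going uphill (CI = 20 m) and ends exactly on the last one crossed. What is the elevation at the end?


elevation = 780 + 2 * 20 = 820 m

820 m


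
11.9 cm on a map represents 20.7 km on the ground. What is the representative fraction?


ground = 20.7 km = 2070000 cm; RF denominator = ground / map = 2070000 / 11.9 ≈ 173950; RF = 1:173950

1:173950


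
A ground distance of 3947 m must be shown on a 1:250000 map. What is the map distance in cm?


map_cm = 3947 * 100 / 250000 = 1.5788 cm ≈ 1.58 cm

1.58 cm


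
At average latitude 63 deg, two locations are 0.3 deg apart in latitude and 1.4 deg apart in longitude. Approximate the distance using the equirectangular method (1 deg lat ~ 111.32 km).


dlat_km = 0.3 * 111.32 = 33.396
dlon_km = 1.4 * 111.32 * cos(63) ≈ 70.754
dist = sqrt(33.396^2 + 70.754^2) ≈ 78.2 km

78.2 km


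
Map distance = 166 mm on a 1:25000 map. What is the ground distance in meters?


ground = 166 mm * 25000 / 1000 = 4150.0 m

4150.0 m


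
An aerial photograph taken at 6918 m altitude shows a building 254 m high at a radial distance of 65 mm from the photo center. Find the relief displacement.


d = h * r / H = 254 * 65 / 6918 = 2.39 mm

2.39 mm


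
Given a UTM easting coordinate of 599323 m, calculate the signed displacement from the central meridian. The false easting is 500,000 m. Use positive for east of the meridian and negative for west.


displacement = 599323 - 500000 = 99323 m

99323 m


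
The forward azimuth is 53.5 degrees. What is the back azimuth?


back azimuth = (53.5 + 180) mod 360 = 233.5 degrees

233.5 degrees


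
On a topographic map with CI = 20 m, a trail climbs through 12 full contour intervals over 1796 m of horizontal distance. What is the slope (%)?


elevation change = 12 * 20 = 240 m
slope = 240 / 1796 * 100 = 13.4%

13.4%


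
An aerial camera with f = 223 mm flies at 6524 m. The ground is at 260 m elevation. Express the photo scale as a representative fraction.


scale = f / (H - h) = 223 mm / 6264 m = 223 / 6264000 = 1:28090

1:28090


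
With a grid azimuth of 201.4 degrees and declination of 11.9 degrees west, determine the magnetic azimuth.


magnetic azimuth = grid azimuth - declination (east +ve)
mag_az = 201.4 - -11.9 = 213.3 degrees

213.3 degrees


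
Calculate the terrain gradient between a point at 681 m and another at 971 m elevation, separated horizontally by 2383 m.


gradient = (971 - 681) / 2383 = 290 / 2383 = 0.1217

0.1217


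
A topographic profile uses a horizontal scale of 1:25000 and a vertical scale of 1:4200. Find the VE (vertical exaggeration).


VE = horizontal_scale / vertical_scale = 25000 / 4200 ≈ 6.0

6.0x


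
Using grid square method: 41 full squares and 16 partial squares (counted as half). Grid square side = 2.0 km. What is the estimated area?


effective squares = 41 + 16 * 0.5 = 49.0
area = 49.0 * 4.0 = 196.0 km^2

196.0 km^2


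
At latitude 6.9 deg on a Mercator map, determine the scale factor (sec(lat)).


SF = 1 / cos(6.9) = 1 / 0.992757 = 1.007

1.007


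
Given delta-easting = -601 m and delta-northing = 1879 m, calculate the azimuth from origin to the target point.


az = atan2(-601, 1879) = -17.7 deg
adjusted to 0-360: 342.3 degrees

342.3 degrees


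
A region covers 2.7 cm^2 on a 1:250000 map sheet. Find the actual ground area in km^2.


ground_area = 2.7 * (250000/100)^2 = 16875000.0 m^2 = 16.875 km^2

16.875 km^2


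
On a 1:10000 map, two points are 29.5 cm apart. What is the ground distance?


ground = 29.5 cm * 10000 / 100 = 2950.0 m = 2.95 km

2.95 km


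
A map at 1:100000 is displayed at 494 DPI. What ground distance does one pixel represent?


pixel_cm = 2.54 / 494 ≈ 0.005142 cm
ground = pixel_cm * 100000 / 100 = 2.54 * 100000 / (494 * 100) = 254000 / 49400 ≈ 5.14 m

5.14 m


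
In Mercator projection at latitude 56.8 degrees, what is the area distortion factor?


area_distortion = 1/cos^2(56.8) = 3.335

3.335


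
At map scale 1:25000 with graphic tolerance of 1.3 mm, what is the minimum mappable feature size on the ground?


ground = 1.3 mm * 25000 / 1000 = 32.5 m

32.5 m


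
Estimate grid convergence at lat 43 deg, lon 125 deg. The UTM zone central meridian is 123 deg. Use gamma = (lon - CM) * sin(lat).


gamma = (125 - 123) * sin(43) = 2 * 0.681998 = 1.364 degrees

1.364 degrees


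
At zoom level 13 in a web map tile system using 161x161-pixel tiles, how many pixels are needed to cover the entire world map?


tiles per axis = 2^13 = 8192
total tiles = 8192^2 = 67108864
pixels per axis = 8192 * 161 = 1318912
total pixels = 1318912^2 = 1739528863744

1739528863744 pixels


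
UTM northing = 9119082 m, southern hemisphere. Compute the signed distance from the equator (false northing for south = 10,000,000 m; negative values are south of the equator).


For southern: actual = 9119082 - 10000000 = -880918 m

-880918 m


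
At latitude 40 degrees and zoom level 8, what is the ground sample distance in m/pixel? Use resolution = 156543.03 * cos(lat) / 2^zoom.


res = 156543.03 * cos(40) / 2^8 = 156543.03 * 0.76604444 / 256 = 468.43 m/pixel

468.43 m/pixel


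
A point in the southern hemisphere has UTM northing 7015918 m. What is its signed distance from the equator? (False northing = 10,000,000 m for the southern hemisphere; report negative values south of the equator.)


For southern: actual = 7015918 - 10000000 = -2984082 m

-2984082 m


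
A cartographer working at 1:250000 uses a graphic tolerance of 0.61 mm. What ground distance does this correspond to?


ground = 0.61 mm * 250000 / 1000 = 152.5 m

152.5 m


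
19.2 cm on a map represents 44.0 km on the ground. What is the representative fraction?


ground = 44.0 km = 4400000 cm; RF denominator = ground / map = 4400000 / 19.2 ≈ 229167; RF = 1:229167

1:229167


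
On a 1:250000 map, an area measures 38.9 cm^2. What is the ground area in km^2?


ground_area = 38.9 * (250000/100)^2 = 243125000.0 m^2 = 243.125 km^2

243.125 km^2


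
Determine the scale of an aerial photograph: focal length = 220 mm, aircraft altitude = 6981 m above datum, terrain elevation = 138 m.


scale = f / (H - h) = 220 mm / 6843 m = 220 / 6843000 = 1:31105

1:31105


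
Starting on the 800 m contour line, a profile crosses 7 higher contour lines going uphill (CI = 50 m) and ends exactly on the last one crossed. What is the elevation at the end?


elevation = 800 + 7 * 50 = 1150 m

1150 m


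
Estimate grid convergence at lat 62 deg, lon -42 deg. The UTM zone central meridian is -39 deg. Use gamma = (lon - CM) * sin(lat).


gamma = (-42 - -39) * sin(62) = -3 * 0.882948 = -2.649 degrees

-2.649 degrees


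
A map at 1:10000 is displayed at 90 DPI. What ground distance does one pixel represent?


pixel_cm = 2.54 / 90 ≈ 0.028222 cm
ground = pixel_cm * 10000 / 100 = 2.54 * 10000 / (90 * 100) = 25400 / 9000 ≈ 2.82 m

2.82 m


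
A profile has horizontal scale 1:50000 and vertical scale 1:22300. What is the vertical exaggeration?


VE = horizontal_scale / vertical_scale = 50000 / 22300 ≈ 2.2

2.2x


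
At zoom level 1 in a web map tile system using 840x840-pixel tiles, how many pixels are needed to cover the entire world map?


tiles per axis = 2^1 = 2
total tiles = 2^2 = 4
pixels per axis = 2 * 840 = 1680
total pixels = 1680^2 = 2822400

2822400 pixels


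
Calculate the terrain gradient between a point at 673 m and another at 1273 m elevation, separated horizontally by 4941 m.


gradient = (1273 - 673) / 4941 = 600 / 4941 = 0.1214

0.1214


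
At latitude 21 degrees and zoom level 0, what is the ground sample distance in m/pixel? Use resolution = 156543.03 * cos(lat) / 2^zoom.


res = 156543.03 * cos(21) / 2^0 = 156543.03 * 0.93358043 / 1 = 146145.51 m/pixel

146145.51 m/pixel


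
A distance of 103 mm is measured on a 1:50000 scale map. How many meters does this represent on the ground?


ground = 103 mm * 50000 / 1000 = 5150.0 m

5150.0 m


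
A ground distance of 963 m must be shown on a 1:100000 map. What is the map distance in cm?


map_cm = 963 * 100 / 100000 = 0.963 cm ≈ 0.96 cm

0.96 cm


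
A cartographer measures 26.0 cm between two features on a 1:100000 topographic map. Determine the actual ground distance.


ground = 26.0 cm * 100000 / 100 = 26000.0 m = 26.0 km

26.0 km


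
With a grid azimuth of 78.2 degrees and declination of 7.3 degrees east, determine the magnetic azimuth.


magnetic azimuth = grid azimuth - declination (east +ve)
mag_az = 78.2 - 7.3 = 70.9 degrees

70.9 degrees


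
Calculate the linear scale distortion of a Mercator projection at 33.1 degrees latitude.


SF = 1 / cos(33.1) = 1 / 0.837719 = 1.194

1.194


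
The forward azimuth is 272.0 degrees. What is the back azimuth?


back azimuth = (272.0 + 180) mod 360 = 92.0 degrees

92.0 degrees


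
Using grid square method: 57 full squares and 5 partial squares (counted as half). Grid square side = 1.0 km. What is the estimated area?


effective squares = 57 + 5 * 0.5 = 59.5
area = 59.5 * 1.0 = 59.5 km^2

59.5 km^2


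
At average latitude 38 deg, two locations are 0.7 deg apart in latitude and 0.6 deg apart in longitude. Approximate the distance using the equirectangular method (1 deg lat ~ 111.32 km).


dlat_km = 0.7 * 111.32 = 77.924
dlon_km = 0.6 * 111.32 * cos(38) ≈ 52.633
dist = sqrt(77.924^2 + 52.633^2) ≈ 94.0 km

94.0 km


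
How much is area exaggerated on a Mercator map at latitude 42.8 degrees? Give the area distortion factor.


area_distortion = 1/cos^2(42.8) = 1.857

1.857


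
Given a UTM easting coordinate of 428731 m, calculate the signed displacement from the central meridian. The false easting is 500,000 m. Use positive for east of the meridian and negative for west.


displacement = 428731 - 500000 = -71269 m

-71269 m


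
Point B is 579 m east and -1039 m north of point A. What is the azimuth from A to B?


az = atan2(579, -1039) = 150.9 deg
adjusted to 0-360: 150.9 degrees

150.9 degrees


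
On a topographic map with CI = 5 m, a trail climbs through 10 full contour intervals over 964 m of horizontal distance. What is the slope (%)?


elevation change = 10 * 5 = 50 m
slope = 50 / 964 * 100 = 5.2%

5.2%


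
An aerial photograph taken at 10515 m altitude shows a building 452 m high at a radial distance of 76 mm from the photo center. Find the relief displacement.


d = h * r / H = 452 * 76 / 10515 = 3.27 mm

3.27 mm


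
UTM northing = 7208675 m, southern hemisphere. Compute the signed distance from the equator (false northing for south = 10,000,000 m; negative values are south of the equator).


For southern: actual = 7208675 - 10000000 = -2791325 m

-2791325 m


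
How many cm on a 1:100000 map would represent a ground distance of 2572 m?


map_cm = 2572 * 100 / 100000 = 2.572 cm ≈ 2.57 cm

2.57 cm


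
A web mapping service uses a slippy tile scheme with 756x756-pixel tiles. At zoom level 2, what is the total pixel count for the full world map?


tiles per axis = 2^2 = 4
total tiles = 4^2 = 16
pixels per axis = 4 * 756 = 3024
total pixels = 3024^2 = 9144576

9144576 pixels


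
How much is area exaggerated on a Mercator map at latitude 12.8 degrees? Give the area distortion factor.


area_distortion = 1/cos^2(12.8) = 1.052

1.052


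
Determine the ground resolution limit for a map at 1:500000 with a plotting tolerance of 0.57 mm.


ground = 0.57 mm * 500000 / 1000 = 285.0 m

285.0 m


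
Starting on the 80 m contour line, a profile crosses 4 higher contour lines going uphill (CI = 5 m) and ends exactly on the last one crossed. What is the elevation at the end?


elevation = 80 + 4 * 5 = 100 m

100 m


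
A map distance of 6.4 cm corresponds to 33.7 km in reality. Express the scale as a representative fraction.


ground = 33.7 km = 3370000 cm; RF denominator = ground / map = 3370000 / 6.4 ≈ 526563; RF = 1:526563

1:526563


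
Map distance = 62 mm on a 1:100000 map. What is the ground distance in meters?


ground = 62 mm * 100000 / 1000 = 6200.0 m

6200.0 m


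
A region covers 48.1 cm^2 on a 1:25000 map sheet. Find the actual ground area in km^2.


ground_area = 48.1 * (25000/100)^2 = 3006250.0 m^2 = 3.00625 km^2 ≈ 3.006 km^2

3.006 km^2


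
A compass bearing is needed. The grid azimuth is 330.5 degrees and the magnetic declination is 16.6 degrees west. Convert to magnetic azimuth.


magnetic azimuth = grid azimuth - declination (east +ve)
mag_az = 330.5 - -16.6 = 347.1 degrees

347.1 degrees


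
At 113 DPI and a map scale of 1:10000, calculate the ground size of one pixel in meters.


pixel_cm = 2.54 / 113 ≈ 0.022478 cm
ground = pixel_cm * 10000 / 100 = 2.54 * 10000 / (113 * 100) = 25400 / 11300 ≈ 2.25 m

2.25 m


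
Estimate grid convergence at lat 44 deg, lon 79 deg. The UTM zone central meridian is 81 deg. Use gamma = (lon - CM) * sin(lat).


gamma = (79 - 81) * sin(44) = -2 * 0.694658 = -1.389 degrees

-1.389 degrees


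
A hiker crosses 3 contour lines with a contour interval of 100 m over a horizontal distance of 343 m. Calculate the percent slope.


elevation change = 3 * 100 = 300 m
slope = 300 / 343 * 100 = 87.5%

87.5%


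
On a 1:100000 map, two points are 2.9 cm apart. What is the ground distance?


ground = 2.9 cm * 100000 / 100 = 2900.0 m = 2.9 km

2.9 km


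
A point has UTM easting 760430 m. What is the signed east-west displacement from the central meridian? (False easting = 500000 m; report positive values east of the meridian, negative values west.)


displacement = 760430 - 500000 = 260430 m

260430 m


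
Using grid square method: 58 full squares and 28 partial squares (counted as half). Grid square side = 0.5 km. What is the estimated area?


effective squares = 58 + 28 * 0.5 = 72.0
area = 72.0 * 0.25 = 18.0 km^2

18.0 km^2


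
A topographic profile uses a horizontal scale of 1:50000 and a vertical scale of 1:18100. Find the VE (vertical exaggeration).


VE = horizontal_scale / vertical_scale = 50000 / 18100 ≈ 2.8

2.8x


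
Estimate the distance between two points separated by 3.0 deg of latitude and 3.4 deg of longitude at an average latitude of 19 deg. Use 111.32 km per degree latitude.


dlat_km = 3.0 * 111.32 = 333.96
dlon_km = 3.4 * 111.32 * cos(19) ≈ 357.867
dist = sqrt(333.96^2 + 357.867^2) ≈ 489.5 km

489.5 km


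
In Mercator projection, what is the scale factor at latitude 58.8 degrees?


SF = 1 / cos(58.8) = 1 / 0.518027 = 1.93

1.93


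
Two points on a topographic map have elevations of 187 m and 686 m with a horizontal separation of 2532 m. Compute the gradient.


gradient = (686 - 187) / 2532 = 499 / 2532 = 0.1971

0.1971


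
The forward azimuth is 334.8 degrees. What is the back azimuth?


back azimuth = (334.8 + 180) mod 360 = 154.8 degrees

154.8 degrees


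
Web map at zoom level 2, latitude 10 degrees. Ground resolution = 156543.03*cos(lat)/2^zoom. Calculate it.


res = 156543.03 * cos(10) / 2^2 = 156543.03 * 0.98480775 / 4 = 38541.2 m/pixel

38541.2 m/pixel


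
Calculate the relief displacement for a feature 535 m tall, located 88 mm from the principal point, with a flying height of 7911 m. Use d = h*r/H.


d = h * r / H = 535 * 88 / 7911 = 5.95 mm

5.95 mm


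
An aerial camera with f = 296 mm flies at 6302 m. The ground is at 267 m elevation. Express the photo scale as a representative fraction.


scale = f / (H - h) = 296 mm / 6035 m = 296 / 6035000 = 1:20389

1:20389


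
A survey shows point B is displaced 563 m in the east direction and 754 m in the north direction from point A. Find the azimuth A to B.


az = atan2(563, 754) = 36.7 deg
adjusted to 0-360: 36.7 degrees

36.7 degrees


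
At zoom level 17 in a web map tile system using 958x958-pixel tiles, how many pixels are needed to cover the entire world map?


tiles per axis = 2^17 = 131072
total tiles = 131072^2 = 17179869184
pixels per axis = 131072 * 958 = 125566976
total pixels = 125566976^2 = 15767065461784576

15767065461784576 pixels


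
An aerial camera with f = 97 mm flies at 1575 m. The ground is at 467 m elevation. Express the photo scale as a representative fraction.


scale = f / (H - h) = 97 mm / 1108 m = 97 / 1108000 = 1:11423

1:11423


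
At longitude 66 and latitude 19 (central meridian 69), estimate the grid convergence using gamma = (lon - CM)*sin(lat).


gamma = (66 - 69) * sin(19) = -3 * 0.325568 = -0.977 degrees

-0.977 degrees


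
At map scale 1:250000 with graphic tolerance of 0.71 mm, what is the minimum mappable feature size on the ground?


ground = 0.71 mm * 250000 / 1000 = 177.5 m

177.5 m


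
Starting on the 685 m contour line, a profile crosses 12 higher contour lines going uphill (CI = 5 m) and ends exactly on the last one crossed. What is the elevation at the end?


elevation = 685 + 12 * 5 = 745 m

745 m


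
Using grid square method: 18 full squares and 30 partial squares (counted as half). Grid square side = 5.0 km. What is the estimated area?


effective squares = 18 + 30 * 0.5 = 33.0
area = 33.0 * 25.0 = 825.0 km^2

825.0 km^2


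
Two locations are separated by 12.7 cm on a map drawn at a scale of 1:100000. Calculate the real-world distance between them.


ground = 12.7 cm * 100000 / 100 = 12700.0 m = 12.7 km

12.7 km


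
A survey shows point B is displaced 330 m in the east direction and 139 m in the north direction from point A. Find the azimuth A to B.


az = atan2(330, 139) = 67.2 deg
adjusted to 0-360: 67.2 degrees

67.2 degrees


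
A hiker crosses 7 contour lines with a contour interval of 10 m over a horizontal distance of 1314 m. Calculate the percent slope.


elevation change = 7 * 10 = 70 m
slope = 70 / 1314 * 100 = 5.3%

5.3%


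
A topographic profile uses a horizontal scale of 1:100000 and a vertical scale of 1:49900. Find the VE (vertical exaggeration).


VE = horizontal_scale / vertical_scale = 100000 / 49900 ≈ 2.0

2.0x


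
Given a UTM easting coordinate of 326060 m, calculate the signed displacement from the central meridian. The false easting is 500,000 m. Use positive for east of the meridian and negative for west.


displacement = 326060 - 500000 = -173940 m

-173940 m


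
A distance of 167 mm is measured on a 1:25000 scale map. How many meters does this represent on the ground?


ground = 167 mm * 25000 / 1000 = 4175.0 m

4175.0 m


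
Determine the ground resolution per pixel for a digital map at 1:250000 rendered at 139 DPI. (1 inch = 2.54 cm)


pixel_cm = 2.54 / 139 ≈ 0.018273 cm
ground = pixel_cm * 250000 / 100 = 2.54 * 250000 / (139 * 100) = 635000 / 13900 ≈ 45.68 m

45.68 m


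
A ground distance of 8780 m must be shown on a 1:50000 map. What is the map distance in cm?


map_cm = 8780 * 100 / 50000 = 17.56 cm

17.56 cm


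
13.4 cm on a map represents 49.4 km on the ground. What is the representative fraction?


ground = 49.4 km = 4940000 cm; RF denominator = ground / map = 4940000 / 13.4 ≈ 368657; RF = 1:368657

1:368657


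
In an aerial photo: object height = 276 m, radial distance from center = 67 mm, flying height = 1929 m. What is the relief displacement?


d = h * r / H = 276 * 67 / 1929 = 9.59 mm

9.59 mm


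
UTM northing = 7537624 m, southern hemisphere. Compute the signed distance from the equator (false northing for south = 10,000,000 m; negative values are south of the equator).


For southern: actual = 7537624 - 10000000 = -2462376 m

-2462376 m


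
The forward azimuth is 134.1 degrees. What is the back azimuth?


back azimuth = (134.1 + 180) mod 360 = 314.1 degrees

314.1 degrees


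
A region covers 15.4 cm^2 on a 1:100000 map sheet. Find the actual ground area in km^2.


ground_area = 15.4 * (100000/100)^2 = 15400000.0 m^2 = 15.4 km^2

15.4 km^2


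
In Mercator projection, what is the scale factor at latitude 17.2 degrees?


SF = 1 / cos(17.2) = 1 / 0.955278 = 1.047

1.047


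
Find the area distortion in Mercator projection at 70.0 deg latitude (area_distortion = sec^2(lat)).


area_distortion = 1/cos^2(70.0) = 8.549

8.549


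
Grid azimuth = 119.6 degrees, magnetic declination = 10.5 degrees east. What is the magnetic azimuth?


magnetic azimuth = grid azimuth - declination (east +ve)
mag_az = 119.6 - 10.5 = 109.1 degrees

109.1 degrees


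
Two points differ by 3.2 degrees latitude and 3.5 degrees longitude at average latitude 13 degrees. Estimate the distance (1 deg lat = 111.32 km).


dlat_km = 3.2 * 111.32 = 356.224
dlon_km = 3.5 * 111.32 * cos(13) ≈ 379.634
dist = sqrt(356.224^2 + 379.634^2) ≈ 520.6 km

520.6 km


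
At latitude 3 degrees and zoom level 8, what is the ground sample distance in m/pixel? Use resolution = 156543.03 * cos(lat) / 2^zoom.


res = 156543.03 * cos(3) / 2^8 = 156543.03 * 0.99862953 / 256 = 610.66 m/pixel

610.66 m/pixel


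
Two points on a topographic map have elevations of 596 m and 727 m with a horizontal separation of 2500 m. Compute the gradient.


gradient = (727 - 596) / 2500 = 131 / 2500 = 0.0524

0.0524


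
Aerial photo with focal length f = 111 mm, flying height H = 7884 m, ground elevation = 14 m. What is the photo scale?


scale = f / (H - h) = 111 mm / 7870 m = 111 / 7870000 = 1:70901

1:70901


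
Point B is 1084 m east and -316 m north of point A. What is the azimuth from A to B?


az = atan2(1084, -316) = 106.3 deg
adjusted to 0-360: 106.3 degrees

106.3 degrees


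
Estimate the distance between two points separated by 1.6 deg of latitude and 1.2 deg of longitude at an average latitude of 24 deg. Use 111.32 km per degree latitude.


dlat_km = 1.6 * 111.32 = 178.112
dlon_km = 1.2 * 111.32 * cos(24) ≈ 122.035
dist = sqrt(178.112^2 + 122.035^2) ≈ 215.9 km

215.9 km


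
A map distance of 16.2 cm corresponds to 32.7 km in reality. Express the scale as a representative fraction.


ground = 32.7 km = 3270000 cm; RF denominator = ground / map = 3270000 / 16.2 ≈ 201852; RF = 1:201852

1:201852


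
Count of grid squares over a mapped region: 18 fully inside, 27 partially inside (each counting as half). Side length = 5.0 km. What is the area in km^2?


effective squares = 18 + 27 * 0.5 = 31.5
area = 31.5 * 25.0 = 787.5 km^2

787.5 km^2


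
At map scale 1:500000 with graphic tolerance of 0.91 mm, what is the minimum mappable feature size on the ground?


ground = 0.91 mm * 500000 / 1000 = 455.0 m

455.0 m


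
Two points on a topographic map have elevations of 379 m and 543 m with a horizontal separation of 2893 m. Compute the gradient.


gradient = (543 - 379) / 2893 = 164 / 2893 = 0.0567

0.0567


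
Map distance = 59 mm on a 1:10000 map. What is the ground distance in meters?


ground = 59 mm * 10000 / 1000 = 590.0 m

590.0 m


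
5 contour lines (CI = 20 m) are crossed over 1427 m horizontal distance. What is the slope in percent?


elevation change = 5 * 20 = 100 m
slope = 100 / 1427 * 100 = 7.0%

7.0%


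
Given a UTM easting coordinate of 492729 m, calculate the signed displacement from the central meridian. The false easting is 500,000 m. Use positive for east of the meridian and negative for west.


displacement = 492729 - 500000 = -7271 m

-7271 m


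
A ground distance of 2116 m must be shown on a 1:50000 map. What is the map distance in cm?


map_cm = 2116 * 100 / 50000 = 4.232 cm ≈ 4.23 cm

4.23 cm


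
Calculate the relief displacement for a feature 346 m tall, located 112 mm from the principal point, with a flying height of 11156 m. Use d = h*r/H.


d = h * r / H = 346 * 112 / 11156 = 3.47 mm

3.47 mm


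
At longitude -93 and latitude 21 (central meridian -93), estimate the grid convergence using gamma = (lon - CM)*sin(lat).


gamma = (-93 - -93) * sin(21) = 0 * 0.358368 = 0.0 degrees

0.0 degrees


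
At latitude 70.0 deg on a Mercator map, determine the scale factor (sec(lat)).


SF = 1 / cos(70.0) = 1 / 0.34202 = 2.924

2.924


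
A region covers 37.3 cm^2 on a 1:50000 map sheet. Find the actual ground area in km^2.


ground_area = 37.3 * (50000/100)^2 = 9325000.0 m^2 = 9.325 km^2

9.325 km^2


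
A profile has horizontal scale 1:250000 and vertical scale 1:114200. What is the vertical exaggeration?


VE = horizontal_scale / vertical_scale = 250000 / 114200 ≈ 2.2

2.2x


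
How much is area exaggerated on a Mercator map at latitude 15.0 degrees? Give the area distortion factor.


area_distortion = 1/cos^2(15.0) = 1.072

1.072


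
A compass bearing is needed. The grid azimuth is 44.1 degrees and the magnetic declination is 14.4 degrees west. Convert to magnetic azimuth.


magnetic azimuth = grid azimuth - declination (east +ve)
mag_az = 44.1 - -14.4 = 58.5 degrees

58.5 degrees


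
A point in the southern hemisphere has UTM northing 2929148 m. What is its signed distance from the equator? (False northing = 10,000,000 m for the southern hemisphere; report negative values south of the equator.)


For southern: actual = 2929148 - 10000000 = -7070852 m

-7070852 m


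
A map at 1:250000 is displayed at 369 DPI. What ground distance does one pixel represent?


pixel_cm = 2.54 / 369 ≈ 0.006883 cm
ground = pixel_cm * 250000 / 100 = 2.54 * 250000 / (369 * 100) = 635000 / 36900 ≈ 17.21 m

17.21 m


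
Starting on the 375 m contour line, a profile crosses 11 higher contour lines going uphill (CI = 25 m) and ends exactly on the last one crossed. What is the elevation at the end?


elevation = 375 + 11 * 25 = 650 m

650 m
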